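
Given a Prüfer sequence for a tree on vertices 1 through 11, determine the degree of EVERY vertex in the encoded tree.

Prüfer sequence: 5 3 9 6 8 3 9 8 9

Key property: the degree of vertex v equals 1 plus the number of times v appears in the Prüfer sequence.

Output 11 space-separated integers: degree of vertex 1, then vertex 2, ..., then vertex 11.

Answer: 1 1 3 1 2 2 1 3 4 1 1

Derivation:
p_1 = 5: count[5] becomes 1
p_2 = 3: count[3] becomes 1
p_3 = 9: count[9] becomes 1
p_4 = 6: count[6] becomes 1
p_5 = 8: count[8] becomes 1
p_6 = 3: count[3] becomes 2
p_7 = 9: count[9] becomes 2
p_8 = 8: count[8] becomes 2
p_9 = 9: count[9] becomes 3
Degrees (1 + count): deg[1]=1+0=1, deg[2]=1+0=1, deg[3]=1+2=3, deg[4]=1+0=1, deg[5]=1+1=2, deg[6]=1+1=2, deg[7]=1+0=1, deg[8]=1+2=3, deg[9]=1+3=4, deg[10]=1+0=1, deg[11]=1+0=1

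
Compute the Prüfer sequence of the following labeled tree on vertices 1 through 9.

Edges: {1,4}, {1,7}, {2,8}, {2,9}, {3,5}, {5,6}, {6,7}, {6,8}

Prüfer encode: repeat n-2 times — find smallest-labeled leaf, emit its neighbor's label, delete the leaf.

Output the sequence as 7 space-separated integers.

Step 1: leaves = {3,4,9}. Remove smallest leaf 3, emit neighbor 5.
Step 2: leaves = {4,5,9}. Remove smallest leaf 4, emit neighbor 1.
Step 3: leaves = {1,5,9}. Remove smallest leaf 1, emit neighbor 7.
Step 4: leaves = {5,7,9}. Remove smallest leaf 5, emit neighbor 6.
Step 5: leaves = {7,9}. Remove smallest leaf 7, emit neighbor 6.
Step 6: leaves = {6,9}. Remove smallest leaf 6, emit neighbor 8.
Step 7: leaves = {8,9}. Remove smallest leaf 8, emit neighbor 2.
Done: 2 vertices remain (2, 9). Sequence = [5 1 7 6 6 8 2]

Answer: 5 1 7 6 6 8 2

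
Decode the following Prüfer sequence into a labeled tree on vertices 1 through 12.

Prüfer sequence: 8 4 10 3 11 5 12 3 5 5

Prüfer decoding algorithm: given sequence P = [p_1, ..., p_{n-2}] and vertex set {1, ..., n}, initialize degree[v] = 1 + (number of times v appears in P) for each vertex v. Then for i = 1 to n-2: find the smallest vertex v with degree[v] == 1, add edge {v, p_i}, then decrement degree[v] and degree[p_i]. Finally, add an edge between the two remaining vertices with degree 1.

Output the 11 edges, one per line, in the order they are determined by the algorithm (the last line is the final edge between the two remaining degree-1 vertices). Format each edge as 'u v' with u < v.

Answer: 1 8
2 4
4 10
3 6
7 11
5 8
9 12
3 10
3 5
5 11
5 12

Derivation:
Initial degrees: {1:1, 2:1, 3:3, 4:2, 5:4, 6:1, 7:1, 8:2, 9:1, 10:2, 11:2, 12:2}
Step 1: smallest deg-1 vertex = 1, p_1 = 8. Add edge {1,8}. Now deg[1]=0, deg[8]=1.
Step 2: smallest deg-1 vertex = 2, p_2 = 4. Add edge {2,4}. Now deg[2]=0, deg[4]=1.
Step 3: smallest deg-1 vertex = 4, p_3 = 10. Add edge {4,10}. Now deg[4]=0, deg[10]=1.
Step 4: smallest deg-1 vertex = 6, p_4 = 3. Add edge {3,6}. Now deg[6]=0, deg[3]=2.
Step 5: smallest deg-1 vertex = 7, p_5 = 11. Add edge {7,11}. Now deg[7]=0, deg[11]=1.
Step 6: smallest deg-1 vertex = 8, p_6 = 5. Add edge {5,8}. Now deg[8]=0, deg[5]=3.
Step 7: smallest deg-1 vertex = 9, p_7 = 12. Add edge {9,12}. Now deg[9]=0, deg[12]=1.
Step 8: smallest deg-1 vertex = 10, p_8 = 3. Add edge {3,10}. Now deg[10]=0, deg[3]=1.
Step 9: smallest deg-1 vertex = 3, p_9 = 5. Add edge {3,5}. Now deg[3]=0, deg[5]=2.
Step 10: smallest deg-1 vertex = 11, p_10 = 5. Add edge {5,11}. Now deg[11]=0, deg[5]=1.
Final: two remaining deg-1 vertices are 5, 12. Add edge {5,12}.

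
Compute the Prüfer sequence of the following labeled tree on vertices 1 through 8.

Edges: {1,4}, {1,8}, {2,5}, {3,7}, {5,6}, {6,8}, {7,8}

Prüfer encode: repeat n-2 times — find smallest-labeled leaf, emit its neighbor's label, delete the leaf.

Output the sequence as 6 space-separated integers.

Step 1: leaves = {2,3,4}. Remove smallest leaf 2, emit neighbor 5.
Step 2: leaves = {3,4,5}. Remove smallest leaf 3, emit neighbor 7.
Step 3: leaves = {4,5,7}. Remove smallest leaf 4, emit neighbor 1.
Step 4: leaves = {1,5,7}. Remove smallest leaf 1, emit neighbor 8.
Step 5: leaves = {5,7}. Remove smallest leaf 5, emit neighbor 6.
Step 6: leaves = {6,7}. Remove smallest leaf 6, emit neighbor 8.
Done: 2 vertices remain (7, 8). Sequence = [5 7 1 8 6 8]

Answer: 5 7 1 8 6 8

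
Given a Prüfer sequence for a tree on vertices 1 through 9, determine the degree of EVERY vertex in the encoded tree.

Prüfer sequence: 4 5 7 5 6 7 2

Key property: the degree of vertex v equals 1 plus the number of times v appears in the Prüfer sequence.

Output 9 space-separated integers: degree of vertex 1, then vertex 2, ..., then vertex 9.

Answer: 1 2 1 2 3 2 3 1 1

Derivation:
p_1 = 4: count[4] becomes 1
p_2 = 5: count[5] becomes 1
p_3 = 7: count[7] becomes 1
p_4 = 5: count[5] becomes 2
p_5 = 6: count[6] becomes 1
p_6 = 7: count[7] becomes 2
p_7 = 2: count[2] becomes 1
Degrees (1 + count): deg[1]=1+0=1, deg[2]=1+1=2, deg[3]=1+0=1, deg[4]=1+1=2, deg[5]=1+2=3, deg[6]=1+1=2, deg[7]=1+2=3, deg[8]=1+0=1, deg[9]=1+0=1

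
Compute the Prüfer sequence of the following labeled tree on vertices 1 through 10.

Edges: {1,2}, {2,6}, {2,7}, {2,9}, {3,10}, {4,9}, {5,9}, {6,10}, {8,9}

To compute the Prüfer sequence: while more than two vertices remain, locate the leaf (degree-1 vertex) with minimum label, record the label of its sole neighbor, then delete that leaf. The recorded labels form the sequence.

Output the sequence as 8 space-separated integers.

Step 1: leaves = {1,3,4,5,7,8}. Remove smallest leaf 1, emit neighbor 2.
Step 2: leaves = {3,4,5,7,8}. Remove smallest leaf 3, emit neighbor 10.
Step 3: leaves = {4,5,7,8,10}. Remove smallest leaf 4, emit neighbor 9.
Step 4: leaves = {5,7,8,10}. Remove smallest leaf 5, emit neighbor 9.
Step 5: leaves = {7,8,10}. Remove smallest leaf 7, emit neighbor 2.
Step 6: leaves = {8,10}. Remove smallest leaf 8, emit neighbor 9.
Step 7: leaves = {9,10}. Remove smallest leaf 9, emit neighbor 2.
Step 8: leaves = {2,10}. Remove smallest leaf 2, emit neighbor 6.
Done: 2 vertices remain (6, 10). Sequence = [2 10 9 9 2 9 2 6]

Answer: 2 10 9 9 2 9 2 6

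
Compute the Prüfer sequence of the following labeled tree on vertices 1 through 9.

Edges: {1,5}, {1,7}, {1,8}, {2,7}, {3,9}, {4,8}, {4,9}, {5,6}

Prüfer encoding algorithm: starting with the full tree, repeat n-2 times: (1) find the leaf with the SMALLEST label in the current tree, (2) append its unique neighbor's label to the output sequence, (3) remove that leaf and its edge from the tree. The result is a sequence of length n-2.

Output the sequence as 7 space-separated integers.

Step 1: leaves = {2,3,6}. Remove smallest leaf 2, emit neighbor 7.
Step 2: leaves = {3,6,7}. Remove smallest leaf 3, emit neighbor 9.
Step 3: leaves = {6,7,9}. Remove smallest leaf 6, emit neighbor 5.
Step 4: leaves = {5,7,9}. Remove smallest leaf 5, emit neighbor 1.
Step 5: leaves = {7,9}. Remove smallest leaf 7, emit neighbor 1.
Step 6: leaves = {1,9}. Remove smallest leaf 1, emit neighbor 8.
Step 7: leaves = {8,9}. Remove smallest leaf 8, emit neighbor 4.
Done: 2 vertices remain (4, 9). Sequence = [7 9 5 1 1 8 4]

Answer: 7 9 5 1 1 8 4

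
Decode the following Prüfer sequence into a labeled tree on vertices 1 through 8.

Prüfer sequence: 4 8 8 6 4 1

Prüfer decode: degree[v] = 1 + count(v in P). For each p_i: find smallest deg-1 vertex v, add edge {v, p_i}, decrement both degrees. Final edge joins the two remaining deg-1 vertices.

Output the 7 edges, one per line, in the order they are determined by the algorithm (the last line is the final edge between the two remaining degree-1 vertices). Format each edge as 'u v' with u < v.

Initial degrees: {1:2, 2:1, 3:1, 4:3, 5:1, 6:2, 7:1, 8:3}
Step 1: smallest deg-1 vertex = 2, p_1 = 4. Add edge {2,4}. Now deg[2]=0, deg[4]=2.
Step 2: smallest deg-1 vertex = 3, p_2 = 8. Add edge {3,8}. Now deg[3]=0, deg[8]=2.
Step 3: smallest deg-1 vertex = 5, p_3 = 8. Add edge {5,8}. Now deg[5]=0, deg[8]=1.
Step 4: smallest deg-1 vertex = 7, p_4 = 6. Add edge {6,7}. Now deg[7]=0, deg[6]=1.
Step 5: smallest deg-1 vertex = 6, p_5 = 4. Add edge {4,6}. Now deg[6]=0, deg[4]=1.
Step 6: smallest deg-1 vertex = 4, p_6 = 1. Add edge {1,4}. Now deg[4]=0, deg[1]=1.
Final: two remaining deg-1 vertices are 1, 8. Add edge {1,8}.

Answer: 2 4
3 8
5 8
6 7
4 6
1 4
1 8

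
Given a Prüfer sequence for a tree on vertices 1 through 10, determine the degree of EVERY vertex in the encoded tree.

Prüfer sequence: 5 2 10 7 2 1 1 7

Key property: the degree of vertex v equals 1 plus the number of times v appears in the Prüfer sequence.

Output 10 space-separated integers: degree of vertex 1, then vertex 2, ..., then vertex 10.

p_1 = 5: count[5] becomes 1
p_2 = 2: count[2] becomes 1
p_3 = 10: count[10] becomes 1
p_4 = 7: count[7] becomes 1
p_5 = 2: count[2] becomes 2
p_6 = 1: count[1] becomes 1
p_7 = 1: count[1] becomes 2
p_8 = 7: count[7] becomes 2
Degrees (1 + count): deg[1]=1+2=3, deg[2]=1+2=3, deg[3]=1+0=1, deg[4]=1+0=1, deg[5]=1+1=2, deg[6]=1+0=1, deg[7]=1+2=3, deg[8]=1+0=1, deg[9]=1+0=1, deg[10]=1+1=2

Answer: 3 3 1 1 2 1 3 1 1 2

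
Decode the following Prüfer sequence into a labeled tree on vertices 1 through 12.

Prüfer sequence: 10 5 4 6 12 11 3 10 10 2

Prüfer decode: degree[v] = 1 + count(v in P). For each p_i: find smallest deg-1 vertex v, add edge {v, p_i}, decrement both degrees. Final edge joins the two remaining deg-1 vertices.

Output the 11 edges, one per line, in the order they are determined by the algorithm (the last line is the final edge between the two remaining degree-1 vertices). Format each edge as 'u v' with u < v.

Initial degrees: {1:1, 2:2, 3:2, 4:2, 5:2, 6:2, 7:1, 8:1, 9:1, 10:4, 11:2, 12:2}
Step 1: smallest deg-1 vertex = 1, p_1 = 10. Add edge {1,10}. Now deg[1]=0, deg[10]=3.
Step 2: smallest deg-1 vertex = 7, p_2 = 5. Add edge {5,7}. Now deg[7]=0, deg[5]=1.
Step 3: smallest deg-1 vertex = 5, p_3 = 4. Add edge {4,5}. Now deg[5]=0, deg[4]=1.
Step 4: smallest deg-1 vertex = 4, p_4 = 6. Add edge {4,6}. Now deg[4]=0, deg[6]=1.
Step 5: smallest deg-1 vertex = 6, p_5 = 12. Add edge {6,12}. Now deg[6]=0, deg[12]=1.
Step 6: smallest deg-1 vertex = 8, p_6 = 11. Add edge {8,11}. Now deg[8]=0, deg[11]=1.
Step 7: smallest deg-1 vertex = 9, p_7 = 3. Add edge {3,9}. Now deg[9]=0, deg[3]=1.
Step 8: smallest deg-1 vertex = 3, p_8 = 10. Add edge {3,10}. Now deg[3]=0, deg[10]=2.
Step 9: smallest deg-1 vertex = 11, p_9 = 10. Add edge {10,11}. Now deg[11]=0, deg[10]=1.
Step 10: smallest deg-1 vertex = 10, p_10 = 2. Add edge {2,10}. Now deg[10]=0, deg[2]=1.
Final: two remaining deg-1 vertices are 2, 12. Add edge {2,12}.

Answer: 1 10
5 7
4 5
4 6
6 12
8 11
3 9
3 10
10 11
2 10
2 12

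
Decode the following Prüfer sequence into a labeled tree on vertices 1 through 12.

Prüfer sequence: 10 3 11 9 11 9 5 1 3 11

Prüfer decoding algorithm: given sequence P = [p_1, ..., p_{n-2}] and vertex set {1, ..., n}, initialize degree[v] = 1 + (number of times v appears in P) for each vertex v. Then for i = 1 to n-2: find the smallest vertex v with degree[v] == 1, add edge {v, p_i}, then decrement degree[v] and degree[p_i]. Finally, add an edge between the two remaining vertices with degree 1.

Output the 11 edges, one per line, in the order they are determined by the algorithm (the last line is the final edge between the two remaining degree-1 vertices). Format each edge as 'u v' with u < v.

Initial degrees: {1:2, 2:1, 3:3, 4:1, 5:2, 6:1, 7:1, 8:1, 9:3, 10:2, 11:4, 12:1}
Step 1: smallest deg-1 vertex = 2, p_1 = 10. Add edge {2,10}. Now deg[2]=0, deg[10]=1.
Step 2: smallest deg-1 vertex = 4, p_2 = 3. Add edge {3,4}. Now deg[4]=0, deg[3]=2.
Step 3: smallest deg-1 vertex = 6, p_3 = 11. Add edge {6,11}. Now deg[6]=0, deg[11]=3.
Step 4: smallest deg-1 vertex = 7, p_4 = 9. Add edge {7,9}. Now deg[7]=0, deg[9]=2.
Step 5: smallest deg-1 vertex = 8, p_5 = 11. Add edge {8,11}. Now deg[8]=0, deg[11]=2.
Step 6: smallest deg-1 vertex = 10, p_6 = 9. Add edge {9,10}. Now deg[10]=0, deg[9]=1.
Step 7: smallest deg-1 vertex = 9, p_7 = 5. Add edge {5,9}. Now deg[9]=0, deg[5]=1.
Step 8: smallest deg-1 vertex = 5, p_8 = 1. Add edge {1,5}. Now deg[5]=0, deg[1]=1.
Step 9: smallest deg-1 vertex = 1, p_9 = 3. Add edge {1,3}. Now deg[1]=0, deg[3]=1.
Step 10: smallest deg-1 vertex = 3, p_10 = 11. Add edge {3,11}. Now deg[3]=0, deg[11]=1.
Final: two remaining deg-1 vertices are 11, 12. Add edge {11,12}.

Answer: 2 10
3 4
6 11
7 9
8 11
9 10
5 9
1 5
1 3
3 11
11 12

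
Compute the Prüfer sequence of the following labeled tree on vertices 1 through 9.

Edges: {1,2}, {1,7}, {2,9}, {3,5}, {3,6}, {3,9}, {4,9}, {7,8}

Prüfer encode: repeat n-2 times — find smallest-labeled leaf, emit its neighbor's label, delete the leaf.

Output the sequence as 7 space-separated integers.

Step 1: leaves = {4,5,6,8}. Remove smallest leaf 4, emit neighbor 9.
Step 2: leaves = {5,6,8}. Remove smallest leaf 5, emit neighbor 3.
Step 3: leaves = {6,8}. Remove smallest leaf 6, emit neighbor 3.
Step 4: leaves = {3,8}. Remove smallest leaf 3, emit neighbor 9.
Step 5: leaves = {8,9}. Remove smallest leaf 8, emit neighbor 7.
Step 6: leaves = {7,9}. Remove smallest leaf 7, emit neighbor 1.
Step 7: leaves = {1,9}. Remove smallest leaf 1, emit neighbor 2.
Done: 2 vertices remain (2, 9). Sequence = [9 3 3 9 7 1 2]

Answer: 9 3 3 9 7 1 2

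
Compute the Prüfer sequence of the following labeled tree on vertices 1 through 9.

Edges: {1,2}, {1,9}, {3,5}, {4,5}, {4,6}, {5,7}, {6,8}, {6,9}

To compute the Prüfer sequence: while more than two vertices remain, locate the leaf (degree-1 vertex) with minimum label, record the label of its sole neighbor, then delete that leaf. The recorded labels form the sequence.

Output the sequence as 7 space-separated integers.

Step 1: leaves = {2,3,7,8}. Remove smallest leaf 2, emit neighbor 1.
Step 2: leaves = {1,3,7,8}. Remove smallest leaf 1, emit neighbor 9.
Step 3: leaves = {3,7,8,9}. Remove smallest leaf 3, emit neighbor 5.
Step 4: leaves = {7,8,9}. Remove smallest leaf 7, emit neighbor 5.
Step 5: leaves = {5,8,9}. Remove smallest leaf 5, emit neighbor 4.
Step 6: leaves = {4,8,9}. Remove smallest leaf 4, emit neighbor 6.
Step 7: leaves = {8,9}. Remove smallest leaf 8, emit neighbor 6.
Done: 2 vertices remain (6, 9). Sequence = [1 9 5 5 4 6 6]

Answer: 1 9 5 5 4 6 6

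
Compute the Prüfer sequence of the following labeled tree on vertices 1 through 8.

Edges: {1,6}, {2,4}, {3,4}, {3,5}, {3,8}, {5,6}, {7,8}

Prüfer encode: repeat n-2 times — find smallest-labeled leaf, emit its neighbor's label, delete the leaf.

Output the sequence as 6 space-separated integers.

Step 1: leaves = {1,2,7}. Remove smallest leaf 1, emit neighbor 6.
Step 2: leaves = {2,6,7}. Remove smallest leaf 2, emit neighbor 4.
Step 3: leaves = {4,6,7}. Remove smallest leaf 4, emit neighbor 3.
Step 4: leaves = {6,7}. Remove smallest leaf 6, emit neighbor 5.
Step 5: leaves = {5,7}. Remove smallest leaf 5, emit neighbor 3.
Step 6: leaves = {3,7}. Remove smallest leaf 3, emit neighbor 8.
Done: 2 vertices remain (7, 8). Sequence = [6 4 3 5 3 8]

Answer: 6 4 3 5 3 8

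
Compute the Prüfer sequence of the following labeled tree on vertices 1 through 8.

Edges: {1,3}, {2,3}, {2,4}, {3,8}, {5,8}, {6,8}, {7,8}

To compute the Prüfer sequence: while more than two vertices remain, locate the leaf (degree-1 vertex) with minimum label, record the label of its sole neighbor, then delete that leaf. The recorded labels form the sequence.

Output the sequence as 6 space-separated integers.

Step 1: leaves = {1,4,5,6,7}. Remove smallest leaf 1, emit neighbor 3.
Step 2: leaves = {4,5,6,7}. Remove smallest leaf 4, emit neighbor 2.
Step 3: leaves = {2,5,6,7}. Remove smallest leaf 2, emit neighbor 3.
Step 4: leaves = {3,5,6,7}. Remove smallest leaf 3, emit neighbor 8.
Step 5: leaves = {5,6,7}. Remove smallest leaf 5, emit neighbor 8.
Step 6: leaves = {6,7}. Remove smallest leaf 6, emit neighbor 8.
Done: 2 vertices remain (7, 8). Sequence = [3 2 3 8 8 8]

Answer: 3 2 3 8 8 8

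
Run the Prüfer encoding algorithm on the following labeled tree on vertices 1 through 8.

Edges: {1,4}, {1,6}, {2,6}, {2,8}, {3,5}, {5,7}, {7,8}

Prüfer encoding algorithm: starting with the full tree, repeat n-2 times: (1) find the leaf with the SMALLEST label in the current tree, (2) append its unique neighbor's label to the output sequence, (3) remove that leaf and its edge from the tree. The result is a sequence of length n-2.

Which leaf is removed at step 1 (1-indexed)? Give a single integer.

Answer: 3

Derivation:
Step 1: current leaves = {3,4}. Remove leaf 3 (neighbor: 5).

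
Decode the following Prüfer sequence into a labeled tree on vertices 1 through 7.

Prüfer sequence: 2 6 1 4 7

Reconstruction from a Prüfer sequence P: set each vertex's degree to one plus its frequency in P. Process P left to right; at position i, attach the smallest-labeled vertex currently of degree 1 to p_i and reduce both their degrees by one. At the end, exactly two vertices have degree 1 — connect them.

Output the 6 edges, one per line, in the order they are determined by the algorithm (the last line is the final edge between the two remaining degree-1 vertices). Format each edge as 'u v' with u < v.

Initial degrees: {1:2, 2:2, 3:1, 4:2, 5:1, 6:2, 7:2}
Step 1: smallest deg-1 vertex = 3, p_1 = 2. Add edge {2,3}. Now deg[3]=0, deg[2]=1.
Step 2: smallest deg-1 vertex = 2, p_2 = 6. Add edge {2,6}. Now deg[2]=0, deg[6]=1.
Step 3: smallest deg-1 vertex = 5, p_3 = 1. Add edge {1,5}. Now deg[5]=0, deg[1]=1.
Step 4: smallest deg-1 vertex = 1, p_4 = 4. Add edge {1,4}. Now deg[1]=0, deg[4]=1.
Step 5: smallest deg-1 vertex = 4, p_5 = 7. Add edge {4,7}. Now deg[4]=0, deg[7]=1.
Final: two remaining deg-1 vertices are 6, 7. Add edge {6,7}.

Answer: 2 3
2 6
1 5
1 4
4 7
6 7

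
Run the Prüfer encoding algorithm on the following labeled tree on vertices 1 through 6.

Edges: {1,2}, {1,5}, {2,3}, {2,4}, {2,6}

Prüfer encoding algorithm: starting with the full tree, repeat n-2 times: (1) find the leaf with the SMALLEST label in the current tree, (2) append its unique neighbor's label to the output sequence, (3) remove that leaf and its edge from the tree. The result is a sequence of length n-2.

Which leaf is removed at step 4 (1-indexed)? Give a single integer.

Step 1: current leaves = {3,4,5,6}. Remove leaf 3 (neighbor: 2).
Step 2: current leaves = {4,5,6}. Remove leaf 4 (neighbor: 2).
Step 3: current leaves = {5,6}. Remove leaf 5 (neighbor: 1).
Step 4: current leaves = {1,6}. Remove leaf 1 (neighbor: 2).

Answer: 1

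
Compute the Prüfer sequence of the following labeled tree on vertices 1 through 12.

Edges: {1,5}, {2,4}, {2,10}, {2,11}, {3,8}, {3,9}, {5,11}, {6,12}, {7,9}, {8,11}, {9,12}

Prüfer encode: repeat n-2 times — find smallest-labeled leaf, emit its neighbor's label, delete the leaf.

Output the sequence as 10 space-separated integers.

Answer: 5 2 11 12 9 2 11 8 3 9

Derivation:
Step 1: leaves = {1,4,6,7,10}. Remove smallest leaf 1, emit neighbor 5.
Step 2: leaves = {4,5,6,7,10}. Remove smallest leaf 4, emit neighbor 2.
Step 3: leaves = {5,6,7,10}. Remove smallest leaf 5, emit neighbor 11.
Step 4: leaves = {6,7,10}. Remove smallest leaf 6, emit neighbor 12.
Step 5: leaves = {7,10,12}. Remove smallest leaf 7, emit neighbor 9.
Step 6: leaves = {10,12}. Remove smallest leaf 10, emit neighbor 2.
Step 7: leaves = {2,12}. Remove smallest leaf 2, emit neighbor 11.
Step 8: leaves = {11,12}. Remove smallest leaf 11, emit neighbor 8.
Step 9: leaves = {8,12}. Remove smallest leaf 8, emit neighbor 3.
Step 10: leaves = {3,12}. Remove smallest leaf 3, emit neighbor 9.
Done: 2 vertices remain (9, 12). Sequence = [5 2 11 12 9 2 11 8 3 9]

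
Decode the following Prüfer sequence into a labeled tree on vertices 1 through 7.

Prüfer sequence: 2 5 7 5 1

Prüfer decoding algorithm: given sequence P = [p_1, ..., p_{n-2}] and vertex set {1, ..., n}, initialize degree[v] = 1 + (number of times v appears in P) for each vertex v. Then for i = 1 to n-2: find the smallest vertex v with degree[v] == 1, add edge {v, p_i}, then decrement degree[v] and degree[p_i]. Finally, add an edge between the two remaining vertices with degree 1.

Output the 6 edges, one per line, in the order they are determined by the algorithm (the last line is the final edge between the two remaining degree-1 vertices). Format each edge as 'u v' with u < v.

Answer: 2 3
2 5
4 7
5 6
1 5
1 7

Derivation:
Initial degrees: {1:2, 2:2, 3:1, 4:1, 5:3, 6:1, 7:2}
Step 1: smallest deg-1 vertex = 3, p_1 = 2. Add edge {2,3}. Now deg[3]=0, deg[2]=1.
Step 2: smallest deg-1 vertex = 2, p_2 = 5. Add edge {2,5}. Now deg[2]=0, deg[5]=2.
Step 3: smallest deg-1 vertex = 4, p_3 = 7. Add edge {4,7}. Now deg[4]=0, deg[7]=1.
Step 4: smallest deg-1 vertex = 6, p_4 = 5. Add edge {5,6}. Now deg[6]=0, deg[5]=1.
Step 5: smallest deg-1 vertex = 5, p_5 = 1. Add edge {1,5}. Now deg[5]=0, deg[1]=1.
Final: two remaining deg-1 vertices are 1, 7. Add edge {1,7}.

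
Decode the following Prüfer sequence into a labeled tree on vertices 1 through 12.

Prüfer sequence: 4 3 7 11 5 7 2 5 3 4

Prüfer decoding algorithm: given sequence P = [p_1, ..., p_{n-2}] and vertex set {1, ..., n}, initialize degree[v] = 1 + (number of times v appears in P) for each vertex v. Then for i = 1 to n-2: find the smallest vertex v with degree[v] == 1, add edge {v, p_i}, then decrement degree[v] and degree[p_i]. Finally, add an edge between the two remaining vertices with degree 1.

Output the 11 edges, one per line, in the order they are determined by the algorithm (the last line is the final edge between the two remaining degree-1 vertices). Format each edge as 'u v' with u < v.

Initial degrees: {1:1, 2:2, 3:3, 4:3, 5:3, 6:1, 7:3, 8:1, 9:1, 10:1, 11:2, 12:1}
Step 1: smallest deg-1 vertex = 1, p_1 = 4. Add edge {1,4}. Now deg[1]=0, deg[4]=2.
Step 2: smallest deg-1 vertex = 6, p_2 = 3. Add edge {3,6}. Now deg[6]=0, deg[3]=2.
Step 3: smallest deg-1 vertex = 8, p_3 = 7. Add edge {7,8}. Now deg[8]=0, deg[7]=2.
Step 4: smallest deg-1 vertex = 9, p_4 = 11. Add edge {9,11}. Now deg[9]=0, deg[11]=1.
Step 5: smallest deg-1 vertex = 10, p_5 = 5. Add edge {5,10}. Now deg[10]=0, deg[5]=2.
Step 6: smallest deg-1 vertex = 11, p_6 = 7. Add edge {7,11}. Now deg[11]=0, deg[7]=1.
Step 7: smallest deg-1 vertex = 7, p_7 = 2. Add edge {2,7}. Now deg[7]=0, deg[2]=1.
Step 8: smallest deg-1 vertex = 2, p_8 = 5. Add edge {2,5}. Now deg[2]=0, deg[5]=1.
Step 9: smallest deg-1 vertex = 5, p_9 = 3. Add edge {3,5}. Now deg[5]=0, deg[3]=1.
Step 10: smallest deg-1 vertex = 3, p_10 = 4. Add edge {3,4}. Now deg[3]=0, deg[4]=1.
Final: two remaining deg-1 vertices are 4, 12. Add edge {4,12}.

Answer: 1 4
3 6
7 8
9 11
5 10
7 11
2 7
2 5
3 5
3 4
4 12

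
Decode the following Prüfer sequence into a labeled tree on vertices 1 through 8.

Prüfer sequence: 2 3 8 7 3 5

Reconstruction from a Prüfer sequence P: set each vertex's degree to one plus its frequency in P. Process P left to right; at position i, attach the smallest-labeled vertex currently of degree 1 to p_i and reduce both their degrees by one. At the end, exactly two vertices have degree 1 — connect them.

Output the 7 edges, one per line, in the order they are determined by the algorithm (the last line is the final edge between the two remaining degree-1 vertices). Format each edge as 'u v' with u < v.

Answer: 1 2
2 3
4 8
6 7
3 7
3 5
5 8

Derivation:
Initial degrees: {1:1, 2:2, 3:3, 4:1, 5:2, 6:1, 7:2, 8:2}
Step 1: smallest deg-1 vertex = 1, p_1 = 2. Add edge {1,2}. Now deg[1]=0, deg[2]=1.
Step 2: smallest deg-1 vertex = 2, p_2 = 3. Add edge {2,3}. Now deg[2]=0, deg[3]=2.
Step 3: smallest deg-1 vertex = 4, p_3 = 8. Add edge {4,8}. Now deg[4]=0, deg[8]=1.
Step 4: smallest deg-1 vertex = 6, p_4 = 7. Add edge {6,7}. Now deg[6]=0, deg[7]=1.
Step 5: smallest deg-1 vertex = 7, p_5 = 3. Add edge {3,7}. Now deg[7]=0, deg[3]=1.
Step 6: smallest deg-1 vertex = 3, p_6 = 5. Add edge {3,5}. Now deg[3]=0, deg[5]=1.
Final: two remaining deg-1 vertices are 5, 8. Add edge {5,8}.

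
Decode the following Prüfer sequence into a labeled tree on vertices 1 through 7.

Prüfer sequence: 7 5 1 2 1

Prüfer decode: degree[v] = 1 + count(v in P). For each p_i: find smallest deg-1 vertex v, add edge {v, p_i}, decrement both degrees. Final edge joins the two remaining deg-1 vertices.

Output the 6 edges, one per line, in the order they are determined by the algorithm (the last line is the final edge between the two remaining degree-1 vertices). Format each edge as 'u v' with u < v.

Answer: 3 7
4 5
1 5
2 6
1 2
1 7

Derivation:
Initial degrees: {1:3, 2:2, 3:1, 4:1, 5:2, 6:1, 7:2}
Step 1: smallest deg-1 vertex = 3, p_1 = 7. Add edge {3,7}. Now deg[3]=0, deg[7]=1.
Step 2: smallest deg-1 vertex = 4, p_2 = 5. Add edge {4,5}. Now deg[4]=0, deg[5]=1.
Step 3: smallest deg-1 vertex = 5, p_3 = 1. Add edge {1,5}. Now deg[5]=0, deg[1]=2.
Step 4: smallest deg-1 vertex = 6, p_4 = 2. Add edge {2,6}. Now deg[6]=0, deg[2]=1.
Step 5: smallest deg-1 vertex = 2, p_5 = 1. Add edge {1,2}. Now deg[2]=0, deg[1]=1.
Final: two remaining deg-1 vertices are 1, 7. Add edge {1,7}.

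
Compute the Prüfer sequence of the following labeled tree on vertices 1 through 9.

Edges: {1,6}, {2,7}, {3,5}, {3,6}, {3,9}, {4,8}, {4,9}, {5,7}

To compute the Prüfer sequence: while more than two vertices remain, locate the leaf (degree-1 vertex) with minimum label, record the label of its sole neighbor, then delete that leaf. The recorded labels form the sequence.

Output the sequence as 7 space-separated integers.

Answer: 6 7 3 5 3 9 4

Derivation:
Step 1: leaves = {1,2,8}. Remove smallest leaf 1, emit neighbor 6.
Step 2: leaves = {2,6,8}. Remove smallest leaf 2, emit neighbor 7.
Step 3: leaves = {6,7,8}. Remove smallest leaf 6, emit neighbor 3.
Step 4: leaves = {7,8}. Remove smallest leaf 7, emit neighbor 5.
Step 5: leaves = {5,8}. Remove smallest leaf 5, emit neighbor 3.
Step 6: leaves = {3,8}. Remove smallest leaf 3, emit neighbor 9.
Step 7: leaves = {8,9}. Remove smallest leaf 8, emit neighbor 4.
Done: 2 vertices remain (4, 9). Sequence = [6 7 3 5 3 9 4]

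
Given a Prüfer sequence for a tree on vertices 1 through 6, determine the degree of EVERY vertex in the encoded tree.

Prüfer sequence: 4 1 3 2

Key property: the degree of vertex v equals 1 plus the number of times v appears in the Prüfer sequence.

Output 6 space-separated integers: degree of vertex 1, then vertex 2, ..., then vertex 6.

p_1 = 4: count[4] becomes 1
p_2 = 1: count[1] becomes 1
p_3 = 3: count[3] becomes 1
p_4 = 2: count[2] becomes 1
Degrees (1 + count): deg[1]=1+1=2, deg[2]=1+1=2, deg[3]=1+1=2, deg[4]=1+1=2, deg[5]=1+0=1, deg[6]=1+0=1

Answer: 2 2 2 2 1 1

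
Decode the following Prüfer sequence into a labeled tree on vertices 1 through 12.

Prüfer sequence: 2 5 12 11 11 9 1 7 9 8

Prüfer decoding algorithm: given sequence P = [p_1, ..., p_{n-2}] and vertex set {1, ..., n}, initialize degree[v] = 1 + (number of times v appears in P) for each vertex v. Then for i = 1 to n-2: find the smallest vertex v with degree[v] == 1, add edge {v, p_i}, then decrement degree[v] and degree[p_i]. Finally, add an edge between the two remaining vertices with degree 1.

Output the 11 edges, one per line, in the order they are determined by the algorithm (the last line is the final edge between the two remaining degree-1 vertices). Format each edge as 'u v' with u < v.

Answer: 2 3
2 5
4 12
5 11
6 11
9 10
1 11
1 7
7 9
8 9
8 12

Derivation:
Initial degrees: {1:2, 2:2, 3:1, 4:1, 5:2, 6:1, 7:2, 8:2, 9:3, 10:1, 11:3, 12:2}
Step 1: smallest deg-1 vertex = 3, p_1 = 2. Add edge {2,3}. Now deg[3]=0, deg[2]=1.
Step 2: smallest deg-1 vertex = 2, p_2 = 5. Add edge {2,5}. Now deg[2]=0, deg[5]=1.
Step 3: smallest deg-1 vertex = 4, p_3 = 12. Add edge {4,12}. Now deg[4]=0, deg[12]=1.
Step 4: smallest deg-1 vertex = 5, p_4 = 11. Add edge {5,11}. Now deg[5]=0, deg[11]=2.
Step 5: smallest deg-1 vertex = 6, p_5 = 11. Add edge {6,11}. Now deg[6]=0, deg[11]=1.
Step 6: smallest deg-1 vertex = 10, p_6 = 9. Add edge {9,10}. Now deg[10]=0, deg[9]=2.
Step 7: smallest deg-1 vertex = 11, p_7 = 1. Add edge {1,11}. Now deg[11]=0, deg[1]=1.
Step 8: smallest deg-1 vertex = 1, p_8 = 7. Add edge {1,7}. Now deg[1]=0, deg[7]=1.
Step 9: smallest deg-1 vertex = 7, p_9 = 9. Add edge {7,9}. Now deg[7]=0, deg[9]=1.
Step 10: smallest deg-1 vertex = 9, p_10 = 8. Add edge {8,9}. Now deg[9]=0, deg[8]=1.
Final: two remaining deg-1 vertices are 8, 12. Add edge {8,12}.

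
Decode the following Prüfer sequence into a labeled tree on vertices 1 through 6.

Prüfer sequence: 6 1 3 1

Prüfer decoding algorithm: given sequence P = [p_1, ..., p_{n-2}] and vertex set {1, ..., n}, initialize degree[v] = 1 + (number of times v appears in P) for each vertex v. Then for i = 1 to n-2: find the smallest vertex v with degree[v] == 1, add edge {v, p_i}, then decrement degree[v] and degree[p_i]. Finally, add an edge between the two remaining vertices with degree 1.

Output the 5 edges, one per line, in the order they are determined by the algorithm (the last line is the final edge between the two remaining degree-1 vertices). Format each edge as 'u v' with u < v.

Answer: 2 6
1 4
3 5
1 3
1 6

Derivation:
Initial degrees: {1:3, 2:1, 3:2, 4:1, 5:1, 6:2}
Step 1: smallest deg-1 vertex = 2, p_1 = 6. Add edge {2,6}. Now deg[2]=0, deg[6]=1.
Step 2: smallest deg-1 vertex = 4, p_2 = 1. Add edge {1,4}. Now deg[4]=0, deg[1]=2.
Step 3: smallest deg-1 vertex = 5, p_3 = 3. Add edge {3,5}. Now deg[5]=0, deg[3]=1.
Step 4: smallest deg-1 vertex = 3, p_4 = 1. Add edge {1,3}. Now deg[3]=0, deg[1]=1.
Final: two remaining deg-1 vertices are 1, 6. Add edge {1,6}.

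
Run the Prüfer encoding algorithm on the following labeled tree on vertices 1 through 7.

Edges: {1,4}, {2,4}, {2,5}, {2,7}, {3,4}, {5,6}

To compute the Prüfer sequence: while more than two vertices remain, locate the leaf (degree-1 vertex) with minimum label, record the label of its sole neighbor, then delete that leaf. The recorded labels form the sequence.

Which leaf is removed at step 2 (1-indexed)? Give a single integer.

Answer: 3

Derivation:
Step 1: current leaves = {1,3,6,7}. Remove leaf 1 (neighbor: 4).
Step 2: current leaves = {3,6,7}. Remove leaf 3 (neighbor: 4).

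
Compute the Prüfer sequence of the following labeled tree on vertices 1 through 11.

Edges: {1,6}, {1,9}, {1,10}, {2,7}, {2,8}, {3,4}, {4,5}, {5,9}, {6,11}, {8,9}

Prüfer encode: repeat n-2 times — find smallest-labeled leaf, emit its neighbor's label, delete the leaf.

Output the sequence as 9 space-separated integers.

Answer: 4 5 9 2 8 9 1 1 6

Derivation:
Step 1: leaves = {3,7,10,11}. Remove smallest leaf 3, emit neighbor 4.
Step 2: leaves = {4,7,10,11}. Remove smallest leaf 4, emit neighbor 5.
Step 3: leaves = {5,7,10,11}. Remove smallest leaf 5, emit neighbor 9.
Step 4: leaves = {7,10,11}. Remove smallest leaf 7, emit neighbor 2.
Step 5: leaves = {2,10,11}. Remove smallest leaf 2, emit neighbor 8.
Step 6: leaves = {8,10,11}. Remove smallest leaf 8, emit neighbor 9.
Step 7: leaves = {9,10,11}. Remove smallest leaf 9, emit neighbor 1.
Step 8: leaves = {10,11}. Remove smallest leaf 10, emit neighbor 1.
Step 9: leaves = {1,11}. Remove smallest leaf 1, emit neighbor 6.
Done: 2 vertices remain (6, 11). Sequence = [4 5 9 2 8 9 1 1 6]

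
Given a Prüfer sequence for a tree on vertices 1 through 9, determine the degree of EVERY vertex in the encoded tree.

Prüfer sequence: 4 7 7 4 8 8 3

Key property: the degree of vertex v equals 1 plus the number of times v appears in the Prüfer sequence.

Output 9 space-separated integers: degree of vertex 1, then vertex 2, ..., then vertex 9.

p_1 = 4: count[4] becomes 1
p_2 = 7: count[7] becomes 1
p_3 = 7: count[7] becomes 2
p_4 = 4: count[4] becomes 2
p_5 = 8: count[8] becomes 1
p_6 = 8: count[8] becomes 2
p_7 = 3: count[3] becomes 1
Degrees (1 + count): deg[1]=1+0=1, deg[2]=1+0=1, deg[3]=1+1=2, deg[4]=1+2=3, deg[5]=1+0=1, deg[6]=1+0=1, deg[7]=1+2=3, deg[8]=1+2=3, deg[9]=1+0=1

Answer: 1 1 2 3 1 1 3 3 1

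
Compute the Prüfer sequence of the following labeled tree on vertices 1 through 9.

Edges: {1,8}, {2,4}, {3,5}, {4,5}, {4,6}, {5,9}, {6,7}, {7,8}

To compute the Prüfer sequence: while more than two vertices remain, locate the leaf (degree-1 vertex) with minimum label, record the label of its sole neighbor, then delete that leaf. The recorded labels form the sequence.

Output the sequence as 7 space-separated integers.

Answer: 8 4 5 7 6 4 5

Derivation:
Step 1: leaves = {1,2,3,9}. Remove smallest leaf 1, emit neighbor 8.
Step 2: leaves = {2,3,8,9}. Remove smallest leaf 2, emit neighbor 4.
Step 3: leaves = {3,8,9}. Remove smallest leaf 3, emit neighbor 5.
Step 4: leaves = {8,9}. Remove smallest leaf 8, emit neighbor 7.
Step 5: leaves = {7,9}. Remove smallest leaf 7, emit neighbor 6.
Step 6: leaves = {6,9}. Remove smallest leaf 6, emit neighbor 4.
Step 7: leaves = {4,9}. Remove smallest leaf 4, emit neighbor 5.
Done: 2 vertices remain (5, 9). Sequence = [8 4 5 7 6 4 5]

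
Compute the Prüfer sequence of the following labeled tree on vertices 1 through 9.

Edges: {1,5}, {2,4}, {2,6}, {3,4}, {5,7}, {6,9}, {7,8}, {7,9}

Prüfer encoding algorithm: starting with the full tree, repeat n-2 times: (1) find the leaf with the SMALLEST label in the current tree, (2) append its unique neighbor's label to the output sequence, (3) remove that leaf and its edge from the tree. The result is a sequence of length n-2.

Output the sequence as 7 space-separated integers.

Answer: 5 4 2 6 7 9 7

Derivation:
Step 1: leaves = {1,3,8}. Remove smallest leaf 1, emit neighbor 5.
Step 2: leaves = {3,5,8}. Remove smallest leaf 3, emit neighbor 4.
Step 3: leaves = {4,5,8}. Remove smallest leaf 4, emit neighbor 2.
Step 4: leaves = {2,5,8}. Remove smallest leaf 2, emit neighbor 6.
Step 5: leaves = {5,6,8}. Remove smallest leaf 5, emit neighbor 7.
Step 6: leaves = {6,8}. Remove smallest leaf 6, emit neighbor 9.
Step 7: leaves = {8,9}. Remove smallest leaf 8, emit neighbor 7.
Done: 2 vertices remain (7, 9). Sequence = [5 4 2 6 7 9 7]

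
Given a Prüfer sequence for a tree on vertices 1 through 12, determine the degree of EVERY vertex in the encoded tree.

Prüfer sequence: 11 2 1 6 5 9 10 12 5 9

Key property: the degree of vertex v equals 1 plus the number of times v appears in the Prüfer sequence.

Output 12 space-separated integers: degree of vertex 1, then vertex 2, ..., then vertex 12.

Answer: 2 2 1 1 3 2 1 1 3 2 2 2

Derivation:
p_1 = 11: count[11] becomes 1
p_2 = 2: count[2] becomes 1
p_3 = 1: count[1] becomes 1
p_4 = 6: count[6] becomes 1
p_5 = 5: count[5] becomes 1
p_6 = 9: count[9] becomes 1
p_7 = 10: count[10] becomes 1
p_8 = 12: count[12] becomes 1
p_9 = 5: count[5] becomes 2
p_10 = 9: count[9] becomes 2
Degrees (1 + count): deg[1]=1+1=2, deg[2]=1+1=2, deg[3]=1+0=1, deg[4]=1+0=1, deg[5]=1+2=3, deg[6]=1+1=2, deg[7]=1+0=1, deg[8]=1+0=1, deg[9]=1+2=3, deg[10]=1+1=2, deg[11]=1+1=2, deg[12]=1+1=2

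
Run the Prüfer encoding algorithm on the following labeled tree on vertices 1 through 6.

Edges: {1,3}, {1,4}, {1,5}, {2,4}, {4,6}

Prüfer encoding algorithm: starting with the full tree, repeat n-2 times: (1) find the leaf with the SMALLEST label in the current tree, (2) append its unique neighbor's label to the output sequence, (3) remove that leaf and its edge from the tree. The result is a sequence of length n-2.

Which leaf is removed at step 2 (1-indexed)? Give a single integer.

Answer: 3

Derivation:
Step 1: current leaves = {2,3,5,6}. Remove leaf 2 (neighbor: 4).
Step 2: current leaves = {3,5,6}. Remove leaf 3 (neighbor: 1).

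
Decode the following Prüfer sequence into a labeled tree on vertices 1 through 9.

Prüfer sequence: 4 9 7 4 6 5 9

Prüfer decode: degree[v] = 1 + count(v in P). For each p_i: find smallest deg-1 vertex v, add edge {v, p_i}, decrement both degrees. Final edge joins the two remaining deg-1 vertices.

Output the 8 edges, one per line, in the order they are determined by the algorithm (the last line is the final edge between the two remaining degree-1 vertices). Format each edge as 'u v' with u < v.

Answer: 1 4
2 9
3 7
4 7
4 6
5 6
5 9
8 9

Derivation:
Initial degrees: {1:1, 2:1, 3:1, 4:3, 5:2, 6:2, 7:2, 8:1, 9:3}
Step 1: smallest deg-1 vertex = 1, p_1 = 4. Add edge {1,4}. Now deg[1]=0, deg[4]=2.
Step 2: smallest deg-1 vertex = 2, p_2 = 9. Add edge {2,9}. Now deg[2]=0, deg[9]=2.
Step 3: smallest deg-1 vertex = 3, p_3 = 7. Add edge {3,7}. Now deg[3]=0, deg[7]=1.
Step 4: smallest deg-1 vertex = 7, p_4 = 4. Add edge {4,7}. Now deg[7]=0, deg[4]=1.
Step 5: smallest deg-1 vertex = 4, p_5 = 6. Add edge {4,6}. Now deg[4]=0, deg[6]=1.
Step 6: smallest deg-1 vertex = 6, p_6 = 5. Add edge {5,6}. Now deg[6]=0, deg[5]=1.
Step 7: smallest deg-1 vertex = 5, p_7 = 9. Add edge {5,9}. Now deg[5]=0, deg[9]=1.
Final: two remaining deg-1 vertices are 8, 9. Add edge {8,9}.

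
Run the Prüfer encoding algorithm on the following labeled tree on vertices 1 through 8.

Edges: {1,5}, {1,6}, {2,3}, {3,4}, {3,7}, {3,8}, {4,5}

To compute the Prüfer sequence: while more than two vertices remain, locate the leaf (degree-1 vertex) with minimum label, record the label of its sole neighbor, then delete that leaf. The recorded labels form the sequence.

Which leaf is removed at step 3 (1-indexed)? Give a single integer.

Step 1: current leaves = {2,6,7,8}. Remove leaf 2 (neighbor: 3).
Step 2: current leaves = {6,7,8}. Remove leaf 6 (neighbor: 1).
Step 3: current leaves = {1,7,8}. Remove leaf 1 (neighbor: 5).

Answer: 1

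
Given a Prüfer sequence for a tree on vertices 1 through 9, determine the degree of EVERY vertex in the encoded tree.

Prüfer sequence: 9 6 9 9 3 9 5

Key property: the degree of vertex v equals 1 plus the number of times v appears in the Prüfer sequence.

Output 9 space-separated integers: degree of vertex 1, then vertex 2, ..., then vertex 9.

Answer: 1 1 2 1 2 2 1 1 5

Derivation:
p_1 = 9: count[9] becomes 1
p_2 = 6: count[6] becomes 1
p_3 = 9: count[9] becomes 2
p_4 = 9: count[9] becomes 3
p_5 = 3: count[3] becomes 1
p_6 = 9: count[9] becomes 4
p_7 = 5: count[5] becomes 1
Degrees (1 + count): deg[1]=1+0=1, deg[2]=1+0=1, deg[3]=1+1=2, deg[4]=1+0=1, deg[5]=1+1=2, deg[6]=1+1=2, deg[7]=1+0=1, deg[8]=1+0=1, deg[9]=1+4=5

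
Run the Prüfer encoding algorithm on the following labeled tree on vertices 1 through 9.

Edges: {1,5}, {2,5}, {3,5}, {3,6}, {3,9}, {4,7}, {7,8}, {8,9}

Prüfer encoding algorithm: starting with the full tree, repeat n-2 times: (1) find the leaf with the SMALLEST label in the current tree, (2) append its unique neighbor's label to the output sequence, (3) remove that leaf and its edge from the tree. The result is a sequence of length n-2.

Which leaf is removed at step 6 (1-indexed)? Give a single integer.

Step 1: current leaves = {1,2,4,6}. Remove leaf 1 (neighbor: 5).
Step 2: current leaves = {2,4,6}. Remove leaf 2 (neighbor: 5).
Step 3: current leaves = {4,5,6}. Remove leaf 4 (neighbor: 7).
Step 4: current leaves = {5,6,7}. Remove leaf 5 (neighbor: 3).
Step 5: current leaves = {6,7}. Remove leaf 6 (neighbor: 3).
Step 6: current leaves = {3,7}. Remove leaf 3 (neighbor: 9).

Answer: 3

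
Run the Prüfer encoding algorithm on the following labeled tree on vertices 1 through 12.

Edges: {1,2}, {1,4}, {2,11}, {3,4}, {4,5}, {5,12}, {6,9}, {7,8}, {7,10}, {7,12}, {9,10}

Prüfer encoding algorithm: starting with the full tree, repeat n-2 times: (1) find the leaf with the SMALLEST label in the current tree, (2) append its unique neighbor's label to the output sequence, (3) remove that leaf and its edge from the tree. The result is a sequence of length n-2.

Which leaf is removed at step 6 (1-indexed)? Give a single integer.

Answer: 7

Derivation:
Step 1: current leaves = {3,6,8,11}. Remove leaf 3 (neighbor: 4).
Step 2: current leaves = {6,8,11}. Remove leaf 6 (neighbor: 9).
Step 3: current leaves = {8,9,11}. Remove leaf 8 (neighbor: 7).
Step 4: current leaves = {9,11}. Remove leaf 9 (neighbor: 10).
Step 5: current leaves = {10,11}. Remove leaf 10 (neighbor: 7).
Step 6: current leaves = {7,11}. Remove leaf 7 (neighbor: 12).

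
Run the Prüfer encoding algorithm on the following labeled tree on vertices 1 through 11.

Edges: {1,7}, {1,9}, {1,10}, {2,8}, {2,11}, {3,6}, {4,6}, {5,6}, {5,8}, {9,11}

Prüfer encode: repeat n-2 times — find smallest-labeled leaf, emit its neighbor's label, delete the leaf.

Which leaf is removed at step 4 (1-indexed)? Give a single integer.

Answer: 5

Derivation:
Step 1: current leaves = {3,4,7,10}. Remove leaf 3 (neighbor: 6).
Step 2: current leaves = {4,7,10}. Remove leaf 4 (neighbor: 6).
Step 3: current leaves = {6,7,10}. Remove leaf 6 (neighbor: 5).
Step 4: current leaves = {5,7,10}. Remove leaf 5 (neighbor: 8).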